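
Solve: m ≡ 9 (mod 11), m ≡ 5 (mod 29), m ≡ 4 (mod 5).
M = 11 × 29 × 5 = 1595. M₁ = 145, y₁ ≡ 6 (mod 11). M₂ = 55, y₂ ≡ 19 (mod 29). M₃ = 319, y₃ ≡ 4 (mod 5). m = 9×145×6 + 5×55×19 + 4×319×4 ≡ 614 (mod 1595)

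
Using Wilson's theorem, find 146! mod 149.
(148)! = (146)! × (147) × (148) ≡ -1 (mod 149). So (146)! ≡ -1 × [(148)(147)]^(-1) ≡ 74 (mod 149)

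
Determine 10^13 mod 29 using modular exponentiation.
Using repeated squaring. 13 = 8 + 4 + 1 (binary 1101). Repeated squaring mod 29: 10^1 ≡ 10; 10^2 ≡ 10² = 100 ≡ 13; 10^4 ≡ 13² = 169 ≡ 24; 10^8 ≡ 24² = 576 ≡ 25. Multiply: 10^13 = 10^8 × 10^4 × 10^1 ≡ 25 × 24 × 10 (mod 29): 25 × 24 = 600 ≡ 20; 20 × 10 = 200 ≡ 26. So 10^13 ≡ 26 (mod 29).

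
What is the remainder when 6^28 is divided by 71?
Using repeated squaring. 28 = 16 + 8 + 4 (binary 11100). Repeated squaring mod 71: 6^1 ≡ 6; 6^2 ≡ 6² = 36 ≡ 36; 6^4 ≡ 36² = 1296 ≡ 18; 6^8 ≡ 18² = 324 ≡ 40; 6^16 ≡ 40² = 1600 ≡ 38. Multiply: 6^28 = 6^16 × 6^8 × 6^4 ≡ 38 × 40 × 18 (mod 71): 38 × 40 = 1520 ≡ 29; 29 × 18 = 522 ≡ 25. So 6^28 ≡ 25 (mod 71).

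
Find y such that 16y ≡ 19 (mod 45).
4

Since gcd(16, 45) = 1 divides 19, a solution exists.
Multiply both sides by the inverse of 16 mod 45:
  16^(-1) mod 45 = 31
  x ≡ 31 × 19 ≡ 589 ≡ 4 (mod 45)
Verification: 16 × 4 = 64 = 1 × 45 + 19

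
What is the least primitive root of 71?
7

A primitive root g modulo p has order p-1 = 70
Prime divisors of 70: [2, 5, 7]
g is a primitive root iff g^(70/q) ≢ 1 (mod 71) for each prime divisor q
Testing small values:
  g = 2: 2^35 ≡ 1, 2^14 ≡ 54, 2^10 ≡ 30 (mod 71) → 2^35 ≡ 1, not primitive root
  g = 3: 3^35 ≡ 1, 3^14 ≡ 54, 3^10 ≡ 48 (mod 71) → 3^35 ≡ 1, not primitive root
  g = 4: 4^35 ≡ 1, 4^14 ≡ 5, 4^10 ≡ 48 (mod 71) → 4^35 ≡ 1, not primitive root
  g = 5: 5^35 ≡ 1, 5^14 ≡ 57, 5^10 ≡ 1 (mod 71) → 5^35 ≡ 1, not primitive root
  g = 6: 6^35 ≡ 1, 6^14 ≡ 5, 6^10 ≡ 20 (mod 71) → 6^35 ≡ 1, not primitive root
  g = 7: 7^35 ≡ 70, 7^14 ≡ 54, 7^10 ≡ 45 (mod 71) → none is 1, primitive root!
The smallest primitive root is 7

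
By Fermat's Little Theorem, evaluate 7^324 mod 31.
By Fermat: 7^{30} ≡ 1 (mod 31). 324 ≡ 24 (mod 30). So 7^{324} ≡ 7^{24} ≡ 8 (mod 31)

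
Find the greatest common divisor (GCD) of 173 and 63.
1

Using the Euclidean algorithm:
173 = 2 × 63 + 47
63 = 1 × 47 + 16
47 = 2 × 16 + 15
16 = 1 × 15 + 1
15 = 15 × 1 + 0

GCD(173, 63) = 1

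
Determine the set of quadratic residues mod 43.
QRs mod 43: {1, 4, 6, 9, 10, 11, 13, 14, 15, 16, 17, 21, 23, 24, 25, 31, 35, 36, 38, 40, 41}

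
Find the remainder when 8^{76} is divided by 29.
By Fermat: 8^{28} ≡ 1 (mod 29). 76 = 2×28 + 20. So 8^{76} ≡ 8^{20} ≡ 16 (mod 29)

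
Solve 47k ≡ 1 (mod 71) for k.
68

Using Extended Euclidean Algorithm:
gcd(47, 71) = 1
Bezout coefficients: 47 × -3 + 71 × 2 = 1
So 47 × -3 ≡ 1 (mod 71)
The inverse is -3 mod 71 = 68
Verification: 47 × 68 = 3196 = 45 × 71 + 1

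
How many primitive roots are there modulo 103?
32

The number of primitive roots modulo p is φ(p-1) = φ(102)
φ(102) = 32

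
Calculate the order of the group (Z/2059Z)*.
1960

Prime factorization: 2059 = 29 × 71
Using the formula φ(n) = n × Π(1 - 1/p) for each prime factor p:
φ(2059) = 2059 × (1 - 1/29) × (1 - 1/71)
φ(2059) = 1960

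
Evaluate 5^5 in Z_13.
5 = 4 + 1 (binary 101). Repeated squaring mod 13: 5^1 ≡ 5; 5^2 ≡ 5² = 25 ≡ 12; 5^4 ≡ 12² = 144 ≡ 1. Multiply: 5^5 = 5^4 × 5^1 ≡ 1 × 5 (mod 13): 1 × 5 = 5 ≡ 5. So 5^5 ≡ 5 (mod 13).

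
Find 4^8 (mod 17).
8 = 8 (binary 1000). Repeated squaring mod 17: 4^1 ≡ 4; 4^2 ≡ 4² = 16 ≡ 16; 4^4 ≡ 16² = 256 ≡ 1; 4^8 ≡ 1² = 1 ≡ 1. So 4^8 ≡ 1 (mod 17).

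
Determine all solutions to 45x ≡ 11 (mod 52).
43

Since gcd(45, 52) = 1 divides 11, a solution exists.
Multiply both sides by the inverse of 45 mod 52:
  45^(-1) mod 52 = 37
  x ≡ 37 × 11 ≡ 407 ≡ 43 (mod 52)
Verification: 45 × 43 = 1935 = 37 × 52 + 11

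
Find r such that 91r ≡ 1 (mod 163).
91^(-1) ≡ 43 (mod 163). Verification: 91 × 43 = 3913 ≡ 1 (mod 163)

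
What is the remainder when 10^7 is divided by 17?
7 = 4 + 2 + 1 (binary 111). Repeated squaring mod 17: 10^1 ≡ 10; 10^2 ≡ 10² = 100 ≡ 15; 10^4 ≡ 15² = 225 ≡ 4. Multiply: 10^7 = 10^4 × 10^2 × 10^1 ≡ 4 × 15 × 10 (mod 17): 4 × 15 = 60 ≡ 9; 9 × 10 = 90 ≡ 5. So 10^7 ≡ 5 (mod 17).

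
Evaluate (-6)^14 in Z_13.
Using Fermat: (-6)^{12} ≡ 1 (mod 13). 14 ≡ 2 (mod 12). So (-6)^{14} ≡ (-6)^{2} ≡ 10 (mod 13)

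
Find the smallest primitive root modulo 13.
2

A primitive root g modulo p has order p-1 = 12
Prime divisors of 12: [2, 3]
g is a primitive root iff g^(12/q) ≢ 1 (mod 13) for each prime divisor q
Testing small values:
  g = 2: 2^6 ≡ 12, 2^4 ≡ 3 (mod 13) → none is 1, primitive root!
The smallest primitive root is 2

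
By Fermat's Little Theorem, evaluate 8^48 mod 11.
By Fermat: 8^{10} ≡ 1 (mod 11). 48 = 4×10 + 8. So 8^{48} ≡ 8^{8} ≡ 5 (mod 11)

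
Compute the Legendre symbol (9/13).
(9/13) = 9^{6} mod 13 = 1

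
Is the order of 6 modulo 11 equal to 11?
No, the actual order is 10, not 11.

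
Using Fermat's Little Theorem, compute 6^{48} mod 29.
24

By Fermat's Little Theorem, a^(p-1) ≡ 1 (mod p) for prime p and gcd(a, p) = 1
Here p = 29, so 6^28 ≡ 1 (mod 29)
We can reduce the exponent: 48 mod 28 = 20
So 6^48 ≡ 6^20 (mod 29)
Computing: 6^20 mod 29 = 24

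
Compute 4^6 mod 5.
6 = 4 + 2 (binary 110). Repeated squaring mod 5: 4^1 ≡ 4; 4^2 ≡ 4² = 16 ≡ 1; 4^4 ≡ 1² = 1 ≡ 1. Multiply: 4^6 = 4^4 × 4^2 ≡ 1 × 1 (mod 5): 1 × 1 = 1 ≡ 1. So 4^6 ≡ 1 (mod 5).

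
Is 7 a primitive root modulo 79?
Yes

To verify, check if 7^(78/q) ≢ 1 (mod 79) for each prime divisor q of 78
Divisors of 78 = 78: [1, 2, 3, 6, 13, 26, 39, 78]
  7^(78/2) = 7^39 ≡ 78 (mod 79)
  7^(78/3) = 7^26 ≡ 55 (mod 79)
  7^(78/13) = 7^6 ≡ 18 (mod 79)
Conclusion: 7 is a primitive root modulo 79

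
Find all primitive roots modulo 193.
Primitive roots mod 193: {5, 10, 15, 17, 19, 22, 26, 30, 34, 37, 38, 40, 41, 44, 45, 47, 51, 52, 53, 57, 58, 61, 66, 70, 73, 77, 78, 79, 80, 82, 90, 91, 102, 103, 111, 113, 114, 115, 116, 120, 123, 127, 132, 135, 136, 140, 141, 142, 146, 148, 149, 152, 153, 155, 156, 159, 163, 167, 171, 174, 176, 178, 183, 188}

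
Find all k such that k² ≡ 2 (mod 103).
The square roots of 2 mod 103 are 38 and 65. Verify: 38² = 1444 ≡ 2 (mod 103)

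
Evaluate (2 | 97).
(2/97) = 2^{48} mod 97 = 1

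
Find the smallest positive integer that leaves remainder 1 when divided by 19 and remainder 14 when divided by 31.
M = 19 × 31 = 589. M₁ = 31, y₁ ≡ 8 (mod 19). M₂ = 19, y₂ ≡ 18 (mod 31). y = 1×31×8 + 14×19×18 ≡ 324 (mod 589). The smallest positive such number is 324.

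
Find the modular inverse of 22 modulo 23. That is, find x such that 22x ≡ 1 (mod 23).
22

Using Extended Euclidean Algorithm:
gcd(22, 23) = 1
Bezout coefficients: 22 × -1 + 23 × 1 = 1
So 22 × -1 ≡ 1 (mod 23)
The inverse is -1 mod 23 = 22
Verification: 22 × 22 = 484 = 21 × 23 + 1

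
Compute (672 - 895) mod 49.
22

(672 - 895) = -223
-223 mod 49 = 22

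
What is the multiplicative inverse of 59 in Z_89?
59^(-1) ≡ 86 (mod 89). Verification: 59 × 86 = 5074 ≡ 1 (mod 89)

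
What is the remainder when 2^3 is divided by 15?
3 = 2 + 1 (binary 11). Repeated squaring mod 15: 2^1 ≡ 2; 2^2 ≡ 2² = 4 ≡ 4. Multiply: 2^3 = 2^2 × 2^1 ≡ 4 × 2 (mod 15): 4 × 2 = 8 ≡ 8. So 2^3 ≡ 8 (mod 15).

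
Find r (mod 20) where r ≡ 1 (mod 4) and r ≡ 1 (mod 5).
M = 4 × 5 = 20. M₁ = 5, y₁ ≡ 1 (mod 4). M₂ = 4, y₂ ≡ 4 (mod 5). r = 1×5×1 + 1×4×4 ≡ 1 (mod 20)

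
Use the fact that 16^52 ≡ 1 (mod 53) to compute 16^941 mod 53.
By Fermat: 16^{52} ≡ 1 (mod 53). 941 ≡ 5 (mod 52). So 16^{941} ≡ 16^{5} ≡ 24 (mod 53)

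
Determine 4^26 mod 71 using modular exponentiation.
Using repeated squaring. 26 = 16 + 8 + 2 (binary 11010). Repeated squaring mod 71: 4^1 ≡ 4; 4^2 ≡ 4² = 16 ≡ 16; 4^4 ≡ 16² = 256 ≡ 43; 4^8 ≡ 43² = 1849 ≡ 3; 4^16 ≡ 3² = 9 ≡ 9. Multiply: 4^26 = 4^16 × 4^8 × 4^2 ≡ 9 × 3 × 16 (mod 71): 9 × 3 = 27 ≡ 27; 27 × 16 = 432 ≡ 6. So 4^26 ≡ 6 (mod 71).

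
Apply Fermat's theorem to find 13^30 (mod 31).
By Fermat's Little Theorem, 13^{30} ≡ 1 (mod 31) since 31 is prime and gcd(13, 31) = 1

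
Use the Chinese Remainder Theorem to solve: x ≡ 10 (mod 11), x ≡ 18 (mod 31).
142

Using the Chinese Remainder Theorem:
M = product of moduli = 341
For equation 1: M_1 = 31, 31 ≡ 9 (mod 11), inverse of 31 mod 11 is 5 (check: 9 × 5 = 45 ≡ 1 (mod 11))
For equation 2: M_2 = 11, 11 ≡ 11 (mod 31), inverse of 11 mod 31 is 17 (check: 11 × 17 = 187 ≡ 1 (mod 31))
Combine: x ≡ Σ r_i×M_i×(M_i⁻¹ mod m_i) = 10×31×5 + 18×11×17 = 1550 + 3366 = 4916
4916 mod 341 = 142
x ≡ 142 (mod 341)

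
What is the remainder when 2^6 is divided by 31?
6 = 4 + 2 (binary 110). Repeated squaring mod 31: 2^1 ≡ 2; 2^2 ≡ 2² = 4 ≡ 4; 2^4 ≡ 4² = 16 ≡ 16. Multiply: 2^6 = 2^4 × 2^2 ≡ 16 × 4 (mod 31): 16 × 4 = 64 ≡ 2. So 2^6 ≡ 2 (mod 31).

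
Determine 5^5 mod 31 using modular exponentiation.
5 = 4 + 1 (binary 101). Repeated squaring mod 31: 5^1 ≡ 5; 5^2 ≡ 5² = 25 ≡ 25; 5^4 ≡ 25² = 625 ≡ 5. Multiply: 5^5 = 5^4 × 5^1 ≡ 5 × 5 (mod 31): 5 × 5 = 25 ≡ 25. So 5^5 ≡ 25 (mod 31).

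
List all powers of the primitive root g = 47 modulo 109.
g^1, g^2, ..., g^{108} mod 109: {47, 29, 55, 78, 69, 82, 39, 89, 41, 74, 99, 75, 37, 104, 92, 73, 52, 46, 91, 26, 23, 100, 13, 66, 50, 61, 33, 25, 85, 71, 67, 97, 90, 88, 103, 45, 44, 106, 77, 22, 53, 93, 11, 81, 101, 60, 95, 105, 30, 102, 107, 15, 51, 108, 62, 80, 54, 31, 40, 27, 70, 20, 68, 35, 10, 34, 72, 5, 17, 36, 57, 63, 18, 83, 86, 9, 96, 43, 59, 48, 76, 84, 24, 38, 42, 12, 19, 21, 6, 64, 65, 3, 32, 87, 56, 16, 98, 28, 8, 49, 14, 4, 79, 7, 2, 94, 58, 1}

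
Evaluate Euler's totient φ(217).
180

Prime factorization: 217 = 7 × 31
Using the formula φ(n) = n × Π(1 - 1/p) for each prime factor p:
φ(217) = 217 × (1 - 1/7) × (1 - 1/31)
φ(217) = 180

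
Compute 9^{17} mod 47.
4

Using successive squaring:
Binary expansion of 17: 10001
Powers of 9 mod 47 (each is the square of the previous):
  9^1 ≡ 9 (mod 47)
  9^2 ≡ 9² = 81 ≡ 34 (mod 47)
  9^4 ≡ 34² = 1156 ≡ 28 (mod 47)
  9^8 ≡ 28² = 784 ≡ 32 (mod 47)
  9^16 ≡ 32² = 1024 ≡ 37 (mod 47)
17 = 16 + 1, so 9^17 = 9^16 × 9^1 ≡ 37 × 9 (mod 47)
Multiplying step by step:
  37 × 9 = 333 ≡ 4 (mod 47)
Result: 9^17 ≡ 4 (mod 47)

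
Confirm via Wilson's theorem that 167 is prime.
(166)! mod 167 = 166. Since this equals -1 (mod 167), Wilson confirms 167 is prime.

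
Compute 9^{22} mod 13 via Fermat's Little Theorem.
9

By Fermat's Little Theorem, a^(p-1) ≡ 1 (mod p) for prime p and gcd(a, p) = 1
Here p = 13, so 9^12 ≡ 1 (mod 13)
We can reduce the exponent: 22 mod 12 = 10
So 9^22 ≡ 9^10 (mod 13)
Computing: 9^10 mod 13 = 9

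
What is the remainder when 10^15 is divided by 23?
Using repeated squaring. 15 = 8 + 4 + 2 + 1 (binary 1111). Repeated squaring mod 23: 10^1 ≡ 10; 10^2 ≡ 10² = 100 ≡ 8; 10^4 ≡ 8² = 64 ≡ 18; 10^8 ≡ 18² = 324 ≡ 2. Multiply: 10^15 = 10^8 × 10^4 × 10^2 × 10^1 ≡ 2 × 18 × 8 × 10 (mod 23): 2 × 18 = 36 ≡ 13; 13 × 8 = 104 ≡ 12; 12 × 10 = 120 ≡ 5. So 10^15 ≡ 5 (mod 23).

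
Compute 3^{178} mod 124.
69

Using successive squaring:
Binary expansion of 178: 10110010
Powers of 3 mod 124 (each is the square of the previous):
  3^1 ≡ 3 (mod 124)
  3^2 ≡ 3² = 9 ≡ 9 (mod 124)
  3^4 ≡ 9² = 81 ≡ 81 (mod 124)
  3^8 ≡ 81² = 6561 ≡ 113 (mod 124)
  3^16 ≡ 113² = 12769 ≡ 121 (mod 124)
  3^32 ≡ 121² = 14641 ≡ 9 (mod 124)
  3^64 ≡ 9² = 81 ≡ 81 (mod 124)
  3^128 ≡ 81² = 6561 ≡ 113 (mod 124)
178 = 128 + 32 + 16 + 2, so 3^178 = 3^128 × 3^32 × 3^16 × 3^2 ≡ 113 × 9 × 121 × 9 (mod 124)
Multiplying step by step:
  113 × 9 = 1017 ≡ 25 (mod 124)
  25 × 121 = 3025 ≡ 49 (mod 124)
  49 × 9 = 441 ≡ 69 (mod 124)
Result: 3^178 ≡ 69 (mod 124)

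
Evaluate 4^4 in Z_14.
4 = 4 (binary 100). Repeated squaring mod 14: 4^1 ≡ 4; 4^2 ≡ 4² = 16 ≡ 2; 4^4 ≡ 2² = 4 ≡ 4. So 4^4 ≡ 4 (mod 14).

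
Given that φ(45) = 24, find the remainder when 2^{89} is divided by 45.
By Euler: 2^{24} ≡ 1 (mod 45) since gcd(2, 45) = 1. 89 = 3×24 + 17. So 2^{89} ≡ 2^{17} ≡ 32 (mod 45)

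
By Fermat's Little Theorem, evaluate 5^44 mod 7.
By Fermat: 5^{6} ≡ 1 (mod 7). 44 = 7×6 + 2. So 5^{44} ≡ 5^{2} ≡ 4 (mod 7)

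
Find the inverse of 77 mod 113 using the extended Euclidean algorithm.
Extended GCD: 77(-22) + 113(15) = 1. So 77^(-1) ≡ 91 ≡ 91 (mod 113). Verify: 77 × 91 = 7007 ≡ 1 (mod 113)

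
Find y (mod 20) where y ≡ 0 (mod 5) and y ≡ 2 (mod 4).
M = 5 × 4 = 20. M₁ = 4, y₁ ≡ 4 (mod 5). M₂ = 5, y₂ ≡ 1 (mod 4). y = 0×4×4 + 2×5×1 ≡ 10 (mod 20)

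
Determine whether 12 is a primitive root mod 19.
p - 1 = 18 has prime divisors 2, 3. Check 12^(18/q) mod 19 for each: 12^(18/2) = 12^9 ≡ 18, 12^(18/3) = 12^6 ≡ 1 (mod 19). Since 12^6 ≡ 1 (mod 19), the order of 12 divides 6 (in fact the order is 6) ≠ 18, so it is not a primitive root.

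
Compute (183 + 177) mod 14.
10

(183 + 177) = 360
360 mod 14 = 10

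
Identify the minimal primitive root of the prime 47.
p - 1 = 46 has prime divisors 2, 23. h is a primitive root mod 47 iff h^(46/q) ≢ 1 (mod 47) for each such q.
h = 2: 2^23 ≡ 1, 2^2 ≡ 4 (mod 47); 2^23 ≡ 1, so not a primitive root.
h = 3: 3^23 ≡ 1, 3^2 ≡ 9 (mod 47); 3^23 ≡ 1, so not a primitive root.
h = 4: 4^23 ≡ 1, 4^2 ≡ 16 (mod 47); 4^23 ≡ 1, so not a primitive root.
h = 5: 5^23 ≡ 46, 5^2 ≡ 25 (mod 47); none is 1, so 5 has order 46 and is a primitive root.
The smallest primitive root mod 47 is g = 5.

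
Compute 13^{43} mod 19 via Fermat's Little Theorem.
10

By Fermat's Little Theorem, a^(p-1) ≡ 1 (mod p) for prime p and gcd(a, p) = 1
Here p = 19, so 13^18 ≡ 1 (mod 19)
We can reduce the exponent: 43 mod 18 = 7
So 13^43 ≡ 13^7 (mod 19)
Computing: 13^7 mod 19 = 10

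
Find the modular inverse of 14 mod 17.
14^(-1) ≡ 11 (mod 17). Verification: 14 × 11 = 154 ≡ 1 (mod 17)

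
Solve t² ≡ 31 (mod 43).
The square roots of 31 mod 43 are 17 and 26. Verify: 17² = 289 ≡ 31 (mod 43)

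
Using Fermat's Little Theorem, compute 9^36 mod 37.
By Fermat's Little Theorem, 9^{36} ≡ 1 (mod 37) since 37 is prime and gcd(9, 37) = 1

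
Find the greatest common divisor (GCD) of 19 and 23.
1

Using the Euclidean algorithm:
19 = 0 × 23 + 19
23 = 1 × 19 + 4
19 = 4 × 4 + 3
4 = 1 × 3 + 1
3 = 3 × 1 + 0

GCD(19, 23) = 1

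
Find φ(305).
240

Prime factorization: 305 = 5 × 61
Using the formula φ(n) = n × Π(1 - 1/p) for each prime factor p:
φ(305) = 305 × (1 - 1/5) × (1 - 1/61)
φ(305) = 240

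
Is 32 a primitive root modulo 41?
No

To verify, check if 32^(40/q) ≢ 1 (mod 41) for each prime divisor q of 40
Divisors of 40 = 40: [1, 2, 4, 5, 8, 10, 20, 40]
  32^(40/2) = 32^20 ≡ 1 (mod 41)
  32^(40/5) = 32^8 ≡ 1 (mod 41)
Conclusion: 32 is not a primitive root modulo 41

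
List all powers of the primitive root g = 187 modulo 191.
g^1, g^2, ..., g^{190} mod 191: {187, 16, 127, 65, 122, 85, 42, 23, 99, 177, 56, 158, 132, 45, 11, 147, 176, 60, 142, 5, 171, 80, 62, 134, 37, 43, 19, 115, 113, 121, 89, 26, 87, 34, 55, 162, 116, 109, 137, 25, 91, 18, 119, 97, 185, 24, 95, 2, 183, 32, 63, 130, 53, 170, 84, 46, 7, 163, 112, 125, 73, 90, 22, 103, 161, 120, 93, 10, 151, 160, 124, 77, 74, 86, 38, 39, 35, 51, 178, 52, 174, 68, 110, 133, 41, 27, 83, 50, 182, 36, 47, 3, 179, 48, 190, 4, 175, 64, 126, 69, 106, 149, 168, 92, 14, 135, 33, 59, 146, 180, 44, 15, 131, 49, 186, 20, 111, 129, 57, 154, 148, 172, 76, 78, 70, 102, 165, 104, 157, 136, 29, 75, 82, 54, 166, 100, 173, 72, 94, 6, 167, 96, 189, 8, 159, 128, 61, 138, 21, 107, 145, 184, 28, 79, 66, 118, 101, 169, 88, 30, 71, 98, 181, 40, 31, 67, 114, 117, 105, 153, 152, 156, 140, 13, 139, 17, 123, 81, 58, 150, 164, 108, 141, 9, 155, 144, 188, 12, 143, 1}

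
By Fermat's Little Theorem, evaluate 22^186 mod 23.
By Fermat: 22^{22} ≡ 1 (mod 23). 186 = 8×22 + 10. So 22^{186} ≡ 22^{10} ≡ 1 (mod 23)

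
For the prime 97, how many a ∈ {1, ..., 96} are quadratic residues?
For prime 97, there are (p-1)/2 = (97-1)/2 = 48 quadratic residues (excluding 0).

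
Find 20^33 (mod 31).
Using Fermat: 20^{30} ≡ 1 (mod 31). 33 ≡ 3 (mod 30). So 20^{33} ≡ 20^{3} ≡ 2 (mod 31)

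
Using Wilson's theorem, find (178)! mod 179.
By Wilson's theorem, (178)! ≡ -1 ≡ 178 (mod 179)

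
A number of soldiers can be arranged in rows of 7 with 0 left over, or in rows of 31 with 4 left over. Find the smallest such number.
M = 7 × 31 = 217. M₁ = 31, y₁ ≡ 5 (mod 7). M₂ = 7, y₂ ≡ 9 (mod 31). r = 0×31×5 + 4×7×9 ≡ 35 (mod 217). The smallest positive such number is 35.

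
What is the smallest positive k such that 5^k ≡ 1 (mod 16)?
Powers of 5 mod 16: 5^1≡5, 5^2≡9, 5^3≡13, 5^4≡1. Order = 4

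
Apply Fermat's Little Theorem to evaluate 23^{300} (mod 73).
64

By Fermat's Little Theorem, a^(p-1) ≡ 1 (mod p) for prime p and gcd(a, p) = 1
Here p = 73, so 23^72 ≡ 1 (mod 73)
We can reduce the exponent: 300 mod 72 = 12
So 23^300 ≡ 23^12 (mod 73)
Computing: 23^12 mod 73 = 64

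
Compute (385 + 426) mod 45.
1

(385 + 426) = 811
811 mod 45 = 1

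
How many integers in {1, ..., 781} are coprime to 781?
700

Prime factorization: 781 = 11 × 71
Using the formula φ(n) = n × Π(1 - 1/p) for each prime factor p:
φ(781) = 781 × (1 - 1/11) × (1 - 1/71)
φ(781) = 700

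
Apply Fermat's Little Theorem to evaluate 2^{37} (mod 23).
16

By Fermat's Little Theorem, a^(p-1) ≡ 1 (mod p) for prime p and gcd(a, p) = 1
Here p = 23, so 2^22 ≡ 1 (mod 23)
We can reduce the exponent: 37 mod 22 = 15
So 2^37 ≡ 2^15 (mod 23)
Computing: 2^15 mod 23 = 16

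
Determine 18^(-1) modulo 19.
18^(-1) ≡ 18 (mod 19). Verification: 18 × 18 = 324 ≡ 1 (mod 19)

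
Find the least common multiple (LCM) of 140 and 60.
420

First find GCD(140, 60) using the Euclidean algorithm:
140 = 2 × 60 + 20
60 = 3 × 20 + 0
GCD(140, 60) = 20

LCM formula: LCM(a, b) = (a × b) / GCD(a, b)
LCM(140, 60) = (140 × 60) / 20
LCM(140, 60) = 8400 / 20
LCM(140, 60) = 420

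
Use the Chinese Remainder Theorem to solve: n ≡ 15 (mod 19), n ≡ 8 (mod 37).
452

Using the Chinese Remainder Theorem:
M = product of moduli = 703
For equation 1: M_1 = 37, 37 ≡ 18 (mod 19), inverse of 37 mod 19 is 18 (check: 18 × 18 = 324 ≡ 1 (mod 19))
For equation 2: M_2 = 19, 19 ≡ 19 (mod 37), inverse of 19 mod 37 is 2 (check: 19 × 2 = 38 ≡ 1 (mod 37))
Combine: n ≡ Σ r_i×M_i×(M_i⁻¹ mod m_i) = 15×37×18 + 8×19×2 = 9990 + 304 = 10294
10294 mod 703 = 452
n ≡ 452 (mod 703)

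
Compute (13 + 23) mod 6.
0

(13 + 23) = 36
36 mod 6 = 0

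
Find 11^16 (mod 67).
Using repeated squaring. 16 = 16 (binary 10000). Repeated squaring mod 67: 11^1 ≡ 11; 11^2 ≡ 11² = 121 ≡ 54; 11^4 ≡ 54² = 2916 ≡ 35; 11^8 ≡ 35² = 1225 ≡ 19; 11^16 ≡ 19² = 361 ≡ 26. So 11^16 ≡ 26 (mod 67).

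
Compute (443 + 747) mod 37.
6

(443 + 747) = 1190
1190 mod 37 = 6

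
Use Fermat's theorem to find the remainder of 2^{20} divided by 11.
1

By Fermat's Little Theorem, a^(p-1) ≡ 1 (mod p) for prime p and gcd(a, p) = 1
Here p = 11, so 2^10 ≡ 1 (mod 11)
We can reduce the exponent: 20 mod 10 = 0
So 2^20 ≡ 2^0 (mod 11)
Computing: 2^0 mod 11 = 1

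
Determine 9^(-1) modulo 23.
9^(-1) ≡ 18 (mod 23). Verification: 9 × 18 = 162 ≡ 1 (mod 23)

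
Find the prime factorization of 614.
2 × 307

Divide by primes starting from smallest:
614 ÷ 2 = 307
307 ÷ 307 = 1

614 = 2 × 307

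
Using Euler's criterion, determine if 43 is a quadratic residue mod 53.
By Euler's criterion: 43^{26} ≡ 1 (mod 53). Since this equals 1, 43 is a QR.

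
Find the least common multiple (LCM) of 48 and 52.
624

First find GCD(48, 52) using the Euclidean algorithm:
48 = 0 × 52 + 48
52 = 1 × 48 + 4
48 = 12 × 4 + 0
GCD(48, 52) = 4

LCM formula: LCM(a, b) = (a × b) / GCD(a, b)
LCM(48, 52) = (48 × 52) / 4
LCM(48, 52) = 2496 / 4
LCM(48, 52) = 624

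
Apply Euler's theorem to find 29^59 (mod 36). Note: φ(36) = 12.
By Euler: 29^{12} ≡ 1 (mod 36) since gcd(29, 36) = 1. 59 = 4×12 + 11. So 29^{59} ≡ 29^{11} ≡ 5 (mod 36)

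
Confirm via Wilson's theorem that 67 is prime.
(66)! mod 67 = 66. Since this equals -1 (mod 67), Wilson confirms 67 is prime.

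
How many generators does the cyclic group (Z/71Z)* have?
24

The number of primitive roots modulo p is φ(p-1) = φ(70)
φ(70) = 24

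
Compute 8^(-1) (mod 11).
8^(-1) ≡ 7 (mod 11). Verification: 8 × 7 = 56 ≡ 1 (mod 11)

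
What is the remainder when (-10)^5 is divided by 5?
(-10) ≡ 0 (mod 5). 5 = 4 + 1 (binary 101). Repeated squaring mod 5: 0^1 ≡ 0; 0^2 ≡ 0² = 0 ≡ 0; 0^4 ≡ 0² = 0 ≡ 0. Multiply: (-10)^5 ≡ 0^4 × 0^1 ≡ 0 × 0 (mod 5): 0 × 0 = 0 ≡ 0. So (-10)^5 ≡ 0 (mod 5).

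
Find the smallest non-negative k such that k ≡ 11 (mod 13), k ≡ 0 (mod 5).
50

Using the Chinese Remainder Theorem:
M = product of moduli = 65
For equation 1: M_1 = 5, 5 ≡ 5 (mod 13), inverse of 5 mod 13 is 8 (check: 5 × 8 = 40 ≡ 1 (mod 13))
For equation 2: M_2 = 13, 13 ≡ 3 (mod 5), inverse of 13 mod 5 is 2 (check: 3 × 2 = 6 ≡ 1 (mod 5))
Combine: k ≡ Σ r_i×M_i×(M_i⁻¹ mod m_i) = 11×5×8 + 0×13×2 = 440 + 0 = 440
440 mod 65 = 50
k ≡ 50 (mod 65)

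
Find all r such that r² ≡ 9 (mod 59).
The square roots of 9 mod 59 are 3 and 56. Verify: 3² = 9 ≡ 9 (mod 59)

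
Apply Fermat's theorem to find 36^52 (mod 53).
By Fermat's Little Theorem, 36^{52} ≡ 1 (mod 53) since 53 is prime and gcd(36, 53) = 1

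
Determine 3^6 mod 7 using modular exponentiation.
6 = 4 + 2 (binary 110). Repeated squaring mod 7: 3^1 ≡ 3; 3^2 ≡ 3² = 9 ≡ 2; 3^4 ≡ 2² = 4 ≡ 4. Multiply: 3^6 = 3^4 × 3^2 ≡ 4 × 2 (mod 7): 4 × 2 = 8 ≡ 1. So 3^6 ≡ 1 (mod 7).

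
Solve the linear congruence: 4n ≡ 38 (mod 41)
30

Since gcd(4, 41) = 1 divides 38, a solution exists.
Multiply both sides by the inverse of 4 mod 41:
  4^(-1) mod 41 = 31
  x ≡ 31 × 38 ≡ 1178 ≡ 30 (mod 41)
Verification: 4 × 30 = 120 = 2 × 41 + 38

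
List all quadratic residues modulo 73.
QRs mod 73: {1, 2, 3, 4, 6, 8, 9, 12, 16, 18, 19, 23, 24, 25, 27, 32, 35, 36, 37, 38, 41, 46, 48, 49, 50, 54, 55, 57, 61, 64, 65, 67, 69, 70, 71, 72}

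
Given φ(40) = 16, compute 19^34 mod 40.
By Euler: 19^{16} ≡ 1 (mod 40) since gcd(19, 40) = 1. 34 = 2×16 + 2. So 19^{34} ≡ 19^{2} ≡ 1 (mod 40)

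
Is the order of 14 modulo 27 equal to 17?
No, the actual order is 18, not 17.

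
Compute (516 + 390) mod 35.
31

(516 + 390) = 906
906 mod 35 = 31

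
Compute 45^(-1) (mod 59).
45^(-1) ≡ 21 (mod 59). Verification: 45 × 21 = 945 ≡ 1 (mod 59)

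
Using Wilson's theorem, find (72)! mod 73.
By Wilson's theorem, (72)! ≡ -1 ≡ 72 (mod 73)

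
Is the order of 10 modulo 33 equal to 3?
No, the actual order is 2, not 3.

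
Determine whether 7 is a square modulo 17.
By Euler's criterion: 7^{8} ≡ 16 (mod 17). Since this equals -1 (≡ 16), 7 is not a QR.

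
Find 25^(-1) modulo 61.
22

Using Extended Euclidean Algorithm:
gcd(25, 61) = 1
Bezout coefficients: 25 × 22 + 61 × -9 = 1
So 25 × 22 ≡ 1 (mod 61)
The inverse is 22 mod 61 = 22
Verification: 25 × 22 = 550 = 9 × 61 + 1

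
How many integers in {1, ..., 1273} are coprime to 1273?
1188

Prime factorization: 1273 = 19 × 67
Using the formula φ(n) = n × Π(1 - 1/p) for each prime factor p:
φ(1273) = 1273 × (1 - 1/19) × (1 - 1/67)
φ(1273) = 1188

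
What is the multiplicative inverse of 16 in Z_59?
16^(-1) ≡ 48 (mod 59). Verification: 16 × 48 = 768 ≡ 1 (mod 59)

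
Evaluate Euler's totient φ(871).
792

Prime factorization: 871 = 13 × 67
Using the formula φ(n) = n × Π(1 - 1/p) for each prime factor p:
φ(871) = 871 × (1 - 1/13) × (1 - 1/67)
φ(871) = 792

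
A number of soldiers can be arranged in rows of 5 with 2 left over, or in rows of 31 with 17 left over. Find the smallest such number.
M = 5 × 31 = 155. M₁ = 31, y₁ ≡ 1 (mod 5). M₂ = 5, y₂ ≡ 25 (mod 31). m = 2×31×1 + 17×5×25 ≡ 17 (mod 155). The smallest positive such number is 17.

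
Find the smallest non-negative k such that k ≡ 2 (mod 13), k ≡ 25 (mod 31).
366

Using the Chinese Remainder Theorem:
M = product of moduli = 403
For equation 1: M_1 = 31, 31 ≡ 5 (mod 13), inverse of 31 mod 13 is 8 (check: 5 × 8 = 40 ≡ 1 (mod 13))
For equation 2: M_2 = 13, 13 ≡ 13 (mod 31), inverse of 13 mod 31 is 12 (check: 13 × 12 = 156 ≡ 1 (mod 31))
Combine: k ≡ Σ r_i×M_i×(M_i⁻¹ mod m_i) = 2×31×8 + 25×13×12 = 496 + 3900 = 4396
4396 mod 403 = 366
k ≡ 366 (mod 403)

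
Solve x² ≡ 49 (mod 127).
The square roots of 49 mod 127 are 120 and 7. Verify: 120² = 14400 ≡ 49 (mod 127)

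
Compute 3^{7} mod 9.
0

Using successive squaring:
Binary expansion of 7: 111
Powers of 3 mod 9 (each is the square of the previous):
  3^1 ≡ 3 (mod 9)
  3^2 ≡ 3² = 9 ≡ 0 (mod 9)
  3^4 ≡ 0² = 0 ≡ 0 (mod 9)
7 = 4 + 2 + 1, so 3^7 = 3^4 × 3^2 × 3^1 ≡ 0 × 0 × 3 (mod 9)
Multiplying step by step:
  0 × 0 = 0 ≡ 0 (mod 9)
  0 × 3 = 0 ≡ 0 (mod 9)
Result: 3^7 ≡ 0 (mod 9)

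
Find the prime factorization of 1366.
2 × 683

Divide by primes starting from smallest:
1366 ÷ 2 = 683
683 ÷ 683 = 1

1366 = 2 × 683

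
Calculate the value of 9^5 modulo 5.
9 ≡ 4 (mod 5). 5 = 4 + 1 (binary 101). Repeated squaring mod 5: 4^1 ≡ 4; 4^2 ≡ 4² = 16 ≡ 1; 4^4 ≡ 1² = 1 ≡ 1. Multiply: 9^5 ≡ 4^4 × 4^1 ≡ 1 × 4 (mod 5): 1 × 4 = 4 ≡ 4. So 9^5 ≡ 4 (mod 5).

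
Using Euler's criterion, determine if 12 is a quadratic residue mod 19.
By Euler's criterion: 12^{9} ≡ 18 (mod 19). Since this equals -1 (≡ 18), 12 is not a QR.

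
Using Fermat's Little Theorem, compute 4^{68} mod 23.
16

By Fermat's Little Theorem, a^(p-1) ≡ 1 (mod p) for prime p and gcd(a, p) = 1
Here p = 23, so 4^22 ≡ 1 (mod 23)
We can reduce the exponent: 68 mod 22 = 2
So 4^68 ≡ 4^2 (mod 23)
Computing: 4^2 mod 23 = 16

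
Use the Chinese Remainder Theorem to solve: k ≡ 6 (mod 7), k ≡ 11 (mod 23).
34

Using the Chinese Remainder Theorem:
M = product of moduli = 161
For equation 1: M_1 = 23, 23 ≡ 2 (mod 7), inverse of 23 mod 7 is 4 (check: 2 × 4 = 8 ≡ 1 (mod 7))
For equation 2: M_2 = 7, 7 ≡ 7 (mod 23), inverse of 7 mod 23 is 10 (check: 7 × 10 = 70 ≡ 1 (mod 23))
Combine: k ≡ Σ r_i×M_i×(M_i⁻¹ mod m_i) = 6×23×4 + 11×7×10 = 552 + 770 = 1322
1322 mod 161 = 34
k ≡ 34 (mod 161)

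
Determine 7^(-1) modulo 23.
7^(-1) ≡ 10 (mod 23). Verification: 7 × 10 = 70 ≡ 1 (mod 23)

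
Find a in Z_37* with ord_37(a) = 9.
7 has order 9 mod 37 since 7^{9} ≡ 1 (mod 37) and no smaller power works.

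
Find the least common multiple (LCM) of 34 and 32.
544

First find GCD(34, 32) using the Euclidean algorithm:
34 = 1 × 32 + 2
32 = 16 × 2 + 0
GCD(34, 32) = 2

LCM formula: LCM(a, b) = (a × b) / GCD(a, b)
LCM(34, 32) = (34 × 32) / 2
LCM(34, 32) = 1088 / 2
LCM(34, 32) = 544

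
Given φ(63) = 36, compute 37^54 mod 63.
By Euler: 37^{36} ≡ 1 (mod 63) since gcd(37, 63) = 1. 54 = 1×36 + 18. So 37^{54} ≡ 37^{18} ≡ 1 (mod 63)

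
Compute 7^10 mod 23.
10 = 8 + 2 (binary 1010). Repeated squaring mod 23: 7^1 ≡ 7; 7^2 ≡ 7² = 49 ≡ 3; 7^4 ≡ 3² = 9 ≡ 9; 7^8 ≡ 9² = 81 ≡ 12. Multiply: 7^10 = 7^8 × 7^2 ≡ 12 × 3 (mod 23): 12 × 3 = 36 ≡ 13. So 7^10 ≡ 13 (mod 23).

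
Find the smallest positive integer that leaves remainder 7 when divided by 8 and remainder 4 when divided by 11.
M = 8 × 11 = 88. M₁ = 11, y₁ ≡ 3 (mod 8). M₂ = 8, y₂ ≡ 7 (mod 11). k = 7×11×3 + 4×8×7 ≡ 15 (mod 88). The smallest positive such number is 15.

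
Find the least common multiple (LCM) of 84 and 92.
1932

First find GCD(84, 92) using the Euclidean algorithm:
84 = 0 × 92 + 84
92 = 1 × 84 + 8
84 = 10 × 8 + 4
8 = 2 × 4 + 0
GCD(84, 92) = 4

LCM formula: LCM(a, b) = (a × b) / GCD(a, b)
LCM(84, 92) = (84 × 92) / 4
LCM(84, 92) = 7728 / 4
LCM(84, 92) = 1932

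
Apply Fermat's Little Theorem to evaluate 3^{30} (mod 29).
9

By Fermat's Little Theorem, a^(p-1) ≡ 1 (mod p) for prime p and gcd(a, p) = 1
Here p = 29, so 3^28 ≡ 1 (mod 29)
We can reduce the exponent: 30 mod 28 = 2
So 3^30 ≡ 3^2 (mod 29)
Computing: 3^2 mod 29 = 9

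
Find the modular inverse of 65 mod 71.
65^(-1) ≡ 59 (mod 71). Verification: 65 × 59 = 3835 ≡ 1 (mod 71)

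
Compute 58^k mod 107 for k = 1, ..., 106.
g^1, g^2, ..., g^{106} mod 107: {58, 47, 51, 69, 43, 33, 95, 53, 78, 30, 28, 19, 32, 37, 6, 27, 68, 92, 93, 44, 91, 35, 104, 40, 73, 61, 7, 85, 8, 36, 55, 87, 17, 23, 50, 11, 103, 89, 26, 10, 45, 42, 82, 48, 2, 9, 94, 102, 31, 86, 66, 83, 106, 49, 60, 56, 38, 64, 74, 12, 54, 29, 77, 79, 88, 75, 70, 101, 80, 39, 15, 14, 63, 16, 72, 3, 67, 34, 46, 100, 22, 99, 71, 52, 20, 90, 84, 57, 96, 4, 18, 81, 97, 62, 65, 25, 59, 105, 98, 13, 5, 76, 21, 41, 24, 1}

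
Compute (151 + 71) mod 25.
22

(151 + 71) = 222
222 mod 25 = 22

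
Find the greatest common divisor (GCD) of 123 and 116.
1

Using the Euclidean algorithm:
123 = 1 × 116 + 7
116 = 16 × 7 + 4
7 = 1 × 4 + 3
4 = 1 × 3 + 1
3 = 3 × 1 + 0

GCD(123, 116) = 1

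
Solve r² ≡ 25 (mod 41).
The square roots of 25 mod 41 are 36 and 5. Verify: 36² = 1296 ≡ 25 (mod 41)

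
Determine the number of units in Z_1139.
1056

Prime factorization: 1139 = 17 × 67
Using the formula φ(n) = n × Π(1 - 1/p) for each prime factor p:
φ(1139) = 1139 × (1 - 1/17) × (1 - 1/67)
φ(1139) = 1056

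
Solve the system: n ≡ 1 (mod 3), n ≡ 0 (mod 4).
M = 3 × 4 = 12. M₁ = 4, y₁ ≡ 1 (mod 3). M₂ = 3, y₂ ≡ 3 (mod 4). n = 1×4×1 + 0×3×3 ≡ 4 (mod 12)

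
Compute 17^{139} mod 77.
24

Using successive squaring:
Binary expansion of 139: 10001011
Powers of 17 mod 77 (each is the square of the previous):
  17^1 ≡ 17 (mod 77)
  17^2 ≡ 17² = 289 ≡ 58 (mod 77)
  17^4 ≡ 58² = 3364 ≡ 53 (mod 77)
  17^8 ≡ 53² = 2809 ≡ 37 (mod 77)
  17^16 ≡ 37² = 1369 ≡ 60 (mod 77)
  17^32 ≡ 60² = 3600 ≡ 58 (mod 77)
  17^64 ≡ 58² = 3364 ≡ 53 (mod 77)
  17^128 ≡ 53² = 2809 ≡ 37 (mod 77)
139 = 128 + 8 + 2 + 1, so 17^139 = 17^128 × 17^8 × 17^2 × 17^1 ≡ 37 × 37 × 58 × 17 (mod 77)
Multiplying step by step:
  37 × 37 = 1369 ≡ 60 (mod 77)
  60 × 58 = 3480 ≡ 15 (mod 77)
  15 × 17 = 255 ≡ 24 (mod 77)
Result: 17^139 ≡ 24 (mod 77)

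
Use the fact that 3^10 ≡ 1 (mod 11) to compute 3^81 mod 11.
By Fermat: 3^{10} ≡ 1 (mod 11). 81 = 8×10 + 1. So 3^{81} ≡ 3^{1} ≡ 3 (mod 11)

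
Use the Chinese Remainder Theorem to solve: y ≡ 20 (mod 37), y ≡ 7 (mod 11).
205

Using the Chinese Remainder Theorem:
M = product of moduli = 407
For equation 1: M_1 = 11, 11 ≡ 11 (mod 37), inverse of 11 mod 37 is 27 (check: 11 × 27 = 297 ≡ 1 (mod 37))
For equation 2: M_2 = 37, 37 ≡ 4 (mod 11), inverse of 37 mod 11 is 3 (check: 4 × 3 = 12 ≡ 1 (mod 11))
Combine: y ≡ Σ r_i×M_i×(M_i⁻¹ mod m_i) = 20×11×27 + 7×37×3 = 5940 + 777 = 6717
6717 mod 407 = 205
y ≡ 205 (mod 407)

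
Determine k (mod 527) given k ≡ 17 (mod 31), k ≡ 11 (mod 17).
79

Using the Chinese Remainder Theorem:
M = product of moduli = 527
For equation 1: M_1 = 17, 17 ≡ 17 (mod 31), inverse of 17 mod 31 is 11 (check: 17 × 11 = 187 ≡ 1 (mod 31))
For equation 2: M_2 = 31, 31 ≡ 14 (mod 17), inverse of 31 mod 17 is 11 (check: 14 × 11 = 154 ≡ 1 (mod 17))
Combine: k ≡ Σ r_i×M_i×(M_i⁻¹ mod m_i) = 17×17×11 + 11×31×11 = 3179 + 3751 = 6930
6930 mod 527 = 79
k ≡ 79 (mod 527)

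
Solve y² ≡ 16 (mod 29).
The square roots of 16 mod 29 are 25 and 4. Verify: 25² = 625 ≡ 16 (mod 29)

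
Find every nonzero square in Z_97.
QRs mod 97: {1, 2, 3, 4, 6, 8, 9, 11, 12, 16, 18, 22, 24, 25, 27, 31, 32, 33, 35, 36, 43, 44, 47, 48, 49, 50, 53, 54, 61, 62, 64, 65, 66, 70, 72, 73, 75, 79, 81, 85, 86, 88, 89, 91, 93, 94, 95, 96}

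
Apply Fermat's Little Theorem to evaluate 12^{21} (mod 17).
3

By Fermat's Little Theorem, a^(p-1) ≡ 1 (mod p) for prime p and gcd(a, p) = 1
Here p = 17, so 12^16 ≡ 1 (mod 17)
We can reduce the exponent: 21 mod 16 = 5
So 12^21 ≡ 12^5 (mod 17)
Computing: 12^5 mod 17 = 3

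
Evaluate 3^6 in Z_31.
6 = 4 + 2 (binary 110). Repeated squaring mod 31: 3^1 ≡ 3; 3^2 ≡ 3² = 9 ≡ 9; 3^4 ≡ 9² = 81 ≡ 19. Multiply: 3^6 = 3^4 × 3^2 ≡ 19 × 9 (mod 31): 19 × 9 = 171 ≡ 16. So 3^6 ≡ 16 (mod 31).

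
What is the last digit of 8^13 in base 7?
Using Fermat: 8^{6} ≡ 1 (mod 7). 13 ≡ 1 (mod 6). So 8^{13} ≡ 8^{1} ≡ 1 (mod 7)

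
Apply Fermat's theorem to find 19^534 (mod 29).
By Fermat: 19^{28} ≡ 1 (mod 29). 534 ≡ 2 (mod 28). So 19^{534} ≡ 19^{2} ≡ 13 (mod 29)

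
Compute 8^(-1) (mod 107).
67

Using Extended Euclidean Algorithm:
gcd(8, 107) = 1
Bezout coefficients: 8 × -40 + 107 × 3 = 1
So 8 × -40 ≡ 1 (mod 107)
The inverse is -40 mod 107 = 67
Verification: 8 × 67 = 536 = 5 × 107 + 1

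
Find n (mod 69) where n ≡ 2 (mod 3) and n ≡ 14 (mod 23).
M = 3 × 23 = 69. M₁ = 23, y₁ ≡ 2 (mod 3). M₂ = 3, y₂ ≡ 8 (mod 23). n = 2×23×2 + 14×3×8 ≡ 14 (mod 69)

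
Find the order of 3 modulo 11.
Powers of 3 mod 11: 3^1≡3, 3^2≡9, 3^3≡5, 3^4≡4, 3^5≡1. Order = 5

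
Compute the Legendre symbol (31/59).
(31/59) = 31^{29} mod 59 = -1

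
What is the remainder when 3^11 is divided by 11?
Using Fermat: 3^{10} ≡ 1 (mod 11). 11 ≡ 1 (mod 10). So 3^{11} ≡ 3^{1} ≡ 3 (mod 11)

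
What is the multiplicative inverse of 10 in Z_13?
4

Using Extended Euclidean Algorithm:
gcd(10, 13) = 1
Bezout coefficients: 10 × 4 + 13 × -3 = 1
So 10 × 4 ≡ 1 (mod 13)
The inverse is 4 mod 13 = 4
Verification: 10 × 4 = 40 = 3 × 13 + 1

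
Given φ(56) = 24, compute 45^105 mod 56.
By Euler: 45^{24} ≡ 1 (mod 56) since gcd(45, 56) = 1. 105 = 4×24 + 9. So 45^{105} ≡ 45^{9} ≡ 13 (mod 56)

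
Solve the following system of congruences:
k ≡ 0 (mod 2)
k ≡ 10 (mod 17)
10

Using the Chinese Remainder Theorem:
M = product of moduli = 34
For equation 1: M_1 = 17, 17 ≡ 1 (mod 2), inverse of 17 mod 2 is 1 (check: 1 × 1 = 1 ≡ 1 (mod 2))
For equation 2: M_2 = 2, 2 ≡ 2 (mod 17), inverse of 2 mod 17 is 9 (check: 2 × 9 = 18 ≡ 1 (mod 17))
Combine: k ≡ Σ r_i×M_i×(M_i⁻¹ mod m_i) = 0×17×1 + 10×2×9 = 0 + 180 = 180
180 mod 34 = 10
k ≡ 10 (mod 34)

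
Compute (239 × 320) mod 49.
40

(239 × 320) = 76480
76480 mod 49 = 40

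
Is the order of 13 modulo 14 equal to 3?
No, the actual order is 2, not 3.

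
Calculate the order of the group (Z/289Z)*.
272

Prime factorization: 289 = 17^2
Using the formula φ(n) = n × Π(1 - 1/p) for each prime factor p:
φ(289) = 289 × (1 - 1/17)
φ(289) = 272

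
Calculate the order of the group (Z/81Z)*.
54

Prime factorization: 81 = 3^4
Using the formula φ(n) = n × Π(1 - 1/p) for each prime factor p:
φ(81) = 81 × (1 - 1/3)
φ(81) = 54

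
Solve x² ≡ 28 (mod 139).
The square roots of 28 mod 139 are 81 and 58. Verify: 81² = 6561 ≡ 28 (mod 139)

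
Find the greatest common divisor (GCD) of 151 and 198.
1

Using the Euclidean algorithm:
151 = 0 × 198 + 151
198 = 1 × 151 + 47
151 = 3 × 47 + 10
47 = 4 × 10 + 7
10 = 1 × 7 + 3
7 = 2 × 3 + 1
3 = 3 × 1 + 0

GCD(151, 198) = 1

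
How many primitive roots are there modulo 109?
Number of primitive roots mod 109 = φ(108) = 36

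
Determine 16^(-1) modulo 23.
16^(-1) ≡ 13 (mod 23). Verification: 16 × 13 = 208 ≡ 1 (mod 23)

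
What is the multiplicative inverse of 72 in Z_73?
72

Using Extended Euclidean Algorithm:
gcd(72, 73) = 1
Bezout coefficients: 72 × -1 + 73 × 1 = 1
So 72 × -1 ≡ 1 (mod 73)
The inverse is -1 mod 73 = 72
Verification: 72 × 72 = 5184 = 71 × 73 + 1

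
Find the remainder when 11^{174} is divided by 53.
By Fermat: 11^{52} ≡ 1 (mod 53). 174 = 3×52 + 18. So 11^{174} ≡ 11^{18} ≡ 16 (mod 53)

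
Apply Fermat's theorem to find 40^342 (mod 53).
By Fermat: 40^{52} ≡ 1 (mod 53). 342 = 6×52 + 30. So 40^{342} ≡ 40^{30} ≡ 47 (mod 53)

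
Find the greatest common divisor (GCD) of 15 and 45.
15

Using the Euclidean algorithm:
15 = 0 × 45 + 15
45 = 3 × 15 + 0

GCD(15, 45) = 15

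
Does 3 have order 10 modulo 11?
p - 1 = 10 has prime divisors 2, 5. Check 3^(10/q) mod 11 for each: 3^(10/2) = 3^5 ≡ 1, 3^(10/5) = 3^2 ≡ 9 (mod 11). Since 3^5 ≡ 1 (mod 11), the order of 3 divides 5 (in fact the order is 5) ≠ 10, so it is not a primitive root.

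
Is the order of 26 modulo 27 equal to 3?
No, the actual order is 2, not 3.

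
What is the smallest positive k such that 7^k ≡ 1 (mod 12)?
Powers of 7 mod 12: 7^1≡7, 7^2≡1. Order = 2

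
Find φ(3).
2

Prime factorization: 3 = 3
Using the formula φ(n) = n × Π(1 - 1/p) for each prime factor p:
φ(3) = 3 × (1 - 1/3)
φ(3) = 2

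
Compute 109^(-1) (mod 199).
109^(-1) ≡ 42 (mod 199). Verification: 109 × 42 = 4578 ≡ 1 (mod 199)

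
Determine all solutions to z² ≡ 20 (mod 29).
The square roots of 20 mod 29 are 7 and 22. Verify: 7² = 49 ≡ 20 (mod 29)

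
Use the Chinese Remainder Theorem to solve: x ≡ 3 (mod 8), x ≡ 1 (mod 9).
M = 8 × 9 = 72. M₁ = 9, y₁ ≡ 1 (mod 8). M₂ = 8, y₂ ≡ 8 (mod 9). x = 3×9×1 + 1×8×8 ≡ 19 (mod 72)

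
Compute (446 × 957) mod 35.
32

(446 × 957) = 426822
426822 mod 35 = 32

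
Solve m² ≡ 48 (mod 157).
The square roots of 48 mod 157 are 26 and 131. Verify: 26² = 676 ≡ 48 (mod 157)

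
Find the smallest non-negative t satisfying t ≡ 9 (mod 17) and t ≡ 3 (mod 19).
M = 17 × 19 = 323. M₁ = 19, y₁ ≡ 9 (mod 17). M₂ = 17, y₂ ≡ 9 (mod 19). t = 9×19×9 + 3×17×9 ≡ 60 (mod 323)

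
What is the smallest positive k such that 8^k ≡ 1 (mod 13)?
Powers of 8 mod 13: 8^1≡8, 8^2≡12, 8^3≡5, 8^4≡1. Order = 4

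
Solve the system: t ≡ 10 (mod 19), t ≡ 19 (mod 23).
M = 19 × 23 = 437. M₁ = 23, y₁ ≡ 5 (mod 19). M₂ = 19, y₂ ≡ 17 (mod 23). t = 10×23×5 + 19×19×17 ≡ 295 (mod 437)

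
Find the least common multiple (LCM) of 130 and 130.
130

First find GCD(130, 130) using the Euclidean algorithm:
130 = 1 × 130 + 0
GCD(130, 130) = 130

LCM formula: LCM(a, b) = (a × b) / GCD(a, b)
LCM(130, 130) = (130 × 130) / 130
LCM(130, 130) = 16900 / 130
LCM(130, 130) = 130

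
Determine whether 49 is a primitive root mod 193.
p - 1 = 192 has prime divisors 2, 3. Check 49^(192/q) mod 193 for each: 49^(192/2) = 49^96 ≡ 1, 49^(192/3) = 49^64 ≡ 84 (mod 193). Since 49^96 ≡ 1 (mod 193), the order of 49 divides 96 (in fact the order is 12) ≠ 192, so it is not a primitive root.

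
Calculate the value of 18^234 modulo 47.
Using Fermat: 18^{46} ≡ 1 (mod 47). 234 ≡ 4 (mod 46). So 18^{234} ≡ 18^{4} ≡ 25 (mod 47)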